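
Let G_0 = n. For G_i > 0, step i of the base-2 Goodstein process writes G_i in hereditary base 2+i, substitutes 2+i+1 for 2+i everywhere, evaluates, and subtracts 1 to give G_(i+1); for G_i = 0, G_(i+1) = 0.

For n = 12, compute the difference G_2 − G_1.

G_0 = 12. HB_2(12) = 2^(2 + 1) + 2^2. Bump = 108. G_1 = 107.
G_1 = 107. HB_3(107) = 3^(3 + 1) + 2·3^2 + 2·3 + 2. Bump = 1066. G_2 = 1065.

958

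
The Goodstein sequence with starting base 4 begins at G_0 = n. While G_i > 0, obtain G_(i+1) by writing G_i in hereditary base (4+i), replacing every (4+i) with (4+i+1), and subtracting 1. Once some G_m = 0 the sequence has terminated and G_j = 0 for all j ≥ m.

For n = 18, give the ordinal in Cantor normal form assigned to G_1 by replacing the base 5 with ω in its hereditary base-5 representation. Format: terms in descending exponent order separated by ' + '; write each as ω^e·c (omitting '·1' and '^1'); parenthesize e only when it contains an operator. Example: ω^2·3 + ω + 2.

ω^2 + 1

G_0 = 18. HB_4(18) = 4^2 + 2. Bump = 27. G_1 = 26.
G_1 = 26. HB_5(26) = 5^2 + 1. Bump = 37. G_2 = 36.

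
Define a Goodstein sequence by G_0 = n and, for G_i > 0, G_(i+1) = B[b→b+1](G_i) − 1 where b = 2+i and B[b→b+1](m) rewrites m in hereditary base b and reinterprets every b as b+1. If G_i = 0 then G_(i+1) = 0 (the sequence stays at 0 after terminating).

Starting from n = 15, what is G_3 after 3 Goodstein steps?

18752

G_0=15  [base 2] 2^(2 + 1) + 2^2 + 2 + 1  →[2↦3]→  3^(3 + 1) + 3^3 + 3 + 1 = 112  −1 ⇒ G_1=111
G_1=111  [base 3] 3^(3 + 1) + 3^3 + 3  →[3↦4]→  4^(4 + 1) + 4^4 + 4 = 1284  −1 ⇒ G_2=1283
G_2=1283  [base 4] 4^(4 + 1) + 4^4 + 3  →[4↦5]→  5^(5 + 1) + 5^5 + 3 = 18753  −1 ⇒ G_3=18752
G_3=18752  [base 5] 5^(5 + 1) + 5^5 + 2  →[5↦6]→  6^(6 + 1) + 6^6 + 2 = 326594  −1 ⇒ G_4=326593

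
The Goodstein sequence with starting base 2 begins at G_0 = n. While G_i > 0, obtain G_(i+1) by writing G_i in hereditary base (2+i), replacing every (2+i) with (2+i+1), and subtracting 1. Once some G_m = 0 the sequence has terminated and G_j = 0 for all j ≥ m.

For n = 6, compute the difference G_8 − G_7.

G_0 = 6. HB_2(6) = 2^2 + 2. Bump = 30. G_1 = 29.
G_1 = 29. HB_3(29) = 3^3 + 2. Bump = 258. G_2 = 257.
G_2 = 257. HB_4(257) = 4^4 + 1. Bump = 3126. G_3 = 3125.
G_3 = 3125. HB_5(3125) = 5^5. Bump = 46656. G_4 = 46655.
G_4 = 46655. HB_6(46655) = 5·6^5 + 5·6^4 + 5·6^3 + 5·6^2 + 5·6 + 5. Bump = 98040. G_5 = 98039.
G_5 = 98039. HB_7(98039) = 5·7^5 + 5·7^4 + 5·7^3 + 5·7^2 + 5·7 + 4. Bump = 187244. G_6 = 187243.
G_6 = 187243. HB_8(187243) = 5·8^5 + 5·8^4 + 5·8^3 + 5·8^2 + 5·8 + 3. Bump = 332148. G_7 = 332147.
G_7 = 332147. HB_9(332147) = 5·9^5 + 5·9^4 + 5·9^3 + 5·9^2 + 5·9 + 2. Bump = 555552. G_8 = 555551.

223404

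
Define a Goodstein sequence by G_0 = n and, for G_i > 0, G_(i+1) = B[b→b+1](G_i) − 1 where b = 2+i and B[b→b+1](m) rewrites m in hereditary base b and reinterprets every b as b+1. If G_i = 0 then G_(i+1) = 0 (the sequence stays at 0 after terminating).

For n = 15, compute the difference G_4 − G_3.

[0] 15 ≡ 2^(2 + 1) + 2^2 + 2 + 1 (base 2). Lift 3: 112. −1: 111.
[1] 111 ≡ 3^(3 + 1) + 3^3 + 3 (base 3). Lift 4: 1284. −1: 1283.
[2] 1283 ≡ 4^(4 + 1) + 4^4 + 3 (base 4). Lift 5: 18753. −1: 18752.
[3] 18752 ≡ 5^(5 + 1) + 5^5 + 2 (base 5). Lift 6: 326594. −1: 326593.

307841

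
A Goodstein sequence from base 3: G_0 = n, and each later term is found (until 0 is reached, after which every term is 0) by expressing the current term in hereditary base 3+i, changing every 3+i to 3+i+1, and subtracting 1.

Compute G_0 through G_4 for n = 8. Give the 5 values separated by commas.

(0) 8|_3 = 2·3 + 2 ↦ 2·4 + 2|_4 = 10 ⇒ 9
(1) 9|_4 = 2·4 + 1 ↦ 2·5 + 1|_5 = 11 ⇒ 10
(2) 10|_5 = 2·5 ↦ 2·6|_6 = 12 ⇒ 11
(3) 11|_6 = 6 + 5 ↦ 7 + 5|_7 = 12 ⇒ 11

8, 9, 10, 11, 11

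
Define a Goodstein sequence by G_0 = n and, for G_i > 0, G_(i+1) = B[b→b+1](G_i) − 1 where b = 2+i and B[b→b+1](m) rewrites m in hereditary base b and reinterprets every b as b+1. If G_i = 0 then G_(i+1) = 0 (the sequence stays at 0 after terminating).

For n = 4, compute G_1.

step 0: 4 = 2^2; sub 3 for 2: 3^3; = 27; G_1 = 27−1 = 26
step 1: 26 = 2·3^2 + 2·3 + 2; sub 4 for 3: 2·4^2 + 2·4 + 2; = 42; G_2 = 42−1 = 41

26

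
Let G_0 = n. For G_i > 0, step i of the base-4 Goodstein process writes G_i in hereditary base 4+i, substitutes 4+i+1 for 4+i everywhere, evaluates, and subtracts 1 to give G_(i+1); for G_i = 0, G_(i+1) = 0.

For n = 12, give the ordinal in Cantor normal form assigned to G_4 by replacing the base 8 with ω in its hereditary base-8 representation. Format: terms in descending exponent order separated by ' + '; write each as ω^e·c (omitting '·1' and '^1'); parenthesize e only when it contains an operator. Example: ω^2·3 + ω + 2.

G_0=12  [base 4] 3·4  →[4↦5]→  3·5 = 15  −1 ⇒ G_1=14
G_1=14  [base 5] 2·5 + 4  →[5↦6]→  2·6 + 4 = 16  −1 ⇒ G_2=15
G_2=15  [base 6] 2·6 + 3  →[6↦7]→  2·7 + 3 = 17  −1 ⇒ G_3=16
G_3=16  [base 7] 2·7 + 2  →[7↦8]→  2·8 + 2 = 18  −1 ⇒ G_4=17
G_4=17  [base 8] 2·8 + 1  →[8↦9]→  2·9 + 1 = 19  −1 ⇒ G_5=18

ω·2 + 1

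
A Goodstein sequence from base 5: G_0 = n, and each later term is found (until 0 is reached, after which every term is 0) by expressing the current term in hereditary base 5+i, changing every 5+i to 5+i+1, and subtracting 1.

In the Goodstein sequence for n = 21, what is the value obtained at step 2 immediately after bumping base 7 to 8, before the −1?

30

step 0: 21 = 4·5 + 1; sub 6 for 5: 4·6 + 1; = 25; G_1 = 25−1 = 24
step 1: 24 = 4·6; sub 7 for 6: 4·7; = 28; G_2 = 28−1 = 27
step 2: 27 = 3·7 + 6; sub 8 for 7: 3·8 + 6; = 30; G_3 = 30−1 = 29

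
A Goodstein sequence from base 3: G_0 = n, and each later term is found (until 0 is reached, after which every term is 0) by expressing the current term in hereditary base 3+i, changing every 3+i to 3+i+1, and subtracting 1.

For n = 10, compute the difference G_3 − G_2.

3

10 —HB3→ 3^2 + 1 —bump→ 4^2 + 1 = 17 —(−1)→ 16
16 —HB4→ 4^2 —bump→ 5^2 = 25 —(−1)→ 24
24 —HB5→ 4·5 + 4 —bump→ 4·6 + 4 = 28 —(−1)→ 27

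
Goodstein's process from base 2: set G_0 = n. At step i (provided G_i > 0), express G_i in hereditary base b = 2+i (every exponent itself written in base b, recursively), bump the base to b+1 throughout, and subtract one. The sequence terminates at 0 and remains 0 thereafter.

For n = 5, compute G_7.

base 2: 5 = 2^2 + 1; at 3: 3^3 + 1 = 28; next = 27
base 3: 27 = 3^3; at 4: 4^4 = 256; next = 255
base 4: 255 = 3·4^3 + 3·4^2 + 3·4 + 3; at 5: 3·5^3 + 3·5^2 + 3·5 + 3 = 468; next = 467
base 5: 467 = 3·5^3 + 3·5^2 + 3·5 + 2; at 6: 3·6^3 + 3·6^2 + 3·6 + 2 = 776; next = 775
base 6: 775 = 3·6^3 + 3·6^2 + 3·6 + 1; at 7: 3·7^3 + 3·7^2 + 3·7 + 1 = 1198; next = 1197
base 7: 1197 = 3·7^3 + 3·7^2 + 3·7; at 8: 3·8^3 + 3·8^2 + 3·8 = 1752; next = 1751
base 8: 1751 = 3·8^3 + 3·8^2 + 2·8 + 7; at 9: 3·9^3 + 3·9^2 + 2·9 + 7 = 2455; next = 2454

2454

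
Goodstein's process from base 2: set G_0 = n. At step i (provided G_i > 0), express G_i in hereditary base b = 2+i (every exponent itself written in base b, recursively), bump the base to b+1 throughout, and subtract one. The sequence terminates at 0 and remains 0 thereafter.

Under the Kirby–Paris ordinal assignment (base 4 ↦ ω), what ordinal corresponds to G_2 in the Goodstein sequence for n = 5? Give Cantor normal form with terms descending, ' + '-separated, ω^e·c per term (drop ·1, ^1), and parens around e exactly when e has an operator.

G_0=5  [base 2] 2^2 + 1  →[2↦3]→  3^3 + 1 = 28  −1 ⇒ G_1=27
G_1=27  [base 3] 3^3  →[3↦4]→  4^4 = 256  −1 ⇒ G_2=255

ω^3·3 + ω^2·3 + ω·3 + 3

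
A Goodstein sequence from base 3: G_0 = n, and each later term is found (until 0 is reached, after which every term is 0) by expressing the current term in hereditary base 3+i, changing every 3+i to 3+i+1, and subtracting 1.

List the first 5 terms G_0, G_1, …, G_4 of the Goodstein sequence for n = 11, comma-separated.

G_0=11  [base 3] 3^2 + 2  →[3↦4]→  4^2 + 2 = 18  −1 ⇒ G_1=17
G_1=17  [base 4] 4^2 + 1  →[4↦5]→  5^2 + 1 = 26  −1 ⇒ G_2=25
G_2=25  [base 5] 5^2  →[5↦6]→  6^2 = 36  −1 ⇒ G_3=35
G_3=35  [base 6] 5·6 + 5  →[6↦7]→  5·7 + 5 = 40  −1 ⇒ G_4=39

11, 17, 25, 35, 39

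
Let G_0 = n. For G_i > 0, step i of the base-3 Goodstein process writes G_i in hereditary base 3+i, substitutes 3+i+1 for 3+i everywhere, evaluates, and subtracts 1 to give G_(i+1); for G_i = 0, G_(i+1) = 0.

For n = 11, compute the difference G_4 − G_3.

i=0: 11 = 3^2 + 2 (b=3); 3→4: 4^2 + 2 = 18; 18−1 = 17
i=1: 17 = 4^2 + 1 (b=4); 4→5: 5^2 + 1 = 26; 26−1 = 25
i=2: 25 = 5^2 (b=5); 5→6: 6^2 = 36; 36−1 = 35
i=3: 35 = 5·6 + 5 (b=6); 6→7: 5·7 + 5 = 40; 40−1 = 39

4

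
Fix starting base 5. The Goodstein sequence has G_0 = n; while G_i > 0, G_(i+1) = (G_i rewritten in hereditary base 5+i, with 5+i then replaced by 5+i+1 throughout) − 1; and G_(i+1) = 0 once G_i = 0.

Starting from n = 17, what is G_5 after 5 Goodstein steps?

i=0: 17 = 3·5 + 2 (b=5); 5→6: 3·6 + 2 = 20; 20−1 = 19
i=1: 19 = 3·6 + 1 (b=6); 6→7: 3·7 + 1 = 22; 22−1 = 21
i=2: 21 = 3·7 (b=7); 7→8: 3·8 = 24; 24−1 = 23
i=3: 23 = 2·8 + 7 (b=8); 8→9: 2·9 + 7 = 25; 25−1 = 24
i=4: 24 = 2·9 + 6 (b=9); 9→10: 2·10 + 6 = 26; 26−1 = 25
i=5: 25 = 2·10 + 5 (b=10); 10→11: 2·11 + 5 = 27; 27−1 = 26

25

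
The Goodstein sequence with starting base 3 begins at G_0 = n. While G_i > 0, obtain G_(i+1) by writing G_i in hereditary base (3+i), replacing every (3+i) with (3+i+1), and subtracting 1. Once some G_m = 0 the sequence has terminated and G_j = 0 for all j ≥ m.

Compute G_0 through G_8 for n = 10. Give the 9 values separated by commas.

10, 16, 24, 27, 30, 33, 36, 39, 41

[0] 10 ≡ 3^2 + 1 (base 3). Lift 4: 17. −1: 16.
[1] 16 ≡ 4^2 (base 4). Lift 5: 25. −1: 24.
[2] 24 ≡ 4·5 + 4 (base 5). Lift 6: 28. −1: 27.
[3] 27 ≡ 4·6 + 3 (base 6). Lift 7: 31. −1: 30.
[4] 30 ≡ 4·7 + 2 (base 7). Lift 8: 34. −1: 33.
[5] 33 ≡ 4·8 + 1 (base 8). Lift 9: 37. −1: 36.
[6] 36 ≡ 4·9 (base 9). Lift 10: 40. −1: 39.
[7] 39 ≡ 3·10 + 9 (base 10). Lift 11: 42. −1: 41.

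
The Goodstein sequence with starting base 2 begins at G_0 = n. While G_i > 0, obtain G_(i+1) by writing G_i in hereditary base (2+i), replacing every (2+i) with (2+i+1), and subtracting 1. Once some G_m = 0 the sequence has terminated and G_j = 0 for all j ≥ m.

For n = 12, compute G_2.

step 0: 12 = 2^(2 + 1) + 2^2; sub 3 for 2: 3^(3 + 1) + 3^3; = 108; G_1 = 108−1 = 107
step 1: 107 = 3^(3 + 1) + 2·3^2 + 2·3 + 2; sub 4 for 3: 4^(4 + 1) + 2·4^2 + 2·4 + 2; = 1066; G_2 = 1066−1 = 1065
step 2: 1065 = 4^(4 + 1) + 2·4^2 + 2·4 + 1; sub 5 for 4: 5^(5 + 1) + 2·5^2 + 2·5 + 1; = 15686; G_3 = 15686−1 = 15685

1065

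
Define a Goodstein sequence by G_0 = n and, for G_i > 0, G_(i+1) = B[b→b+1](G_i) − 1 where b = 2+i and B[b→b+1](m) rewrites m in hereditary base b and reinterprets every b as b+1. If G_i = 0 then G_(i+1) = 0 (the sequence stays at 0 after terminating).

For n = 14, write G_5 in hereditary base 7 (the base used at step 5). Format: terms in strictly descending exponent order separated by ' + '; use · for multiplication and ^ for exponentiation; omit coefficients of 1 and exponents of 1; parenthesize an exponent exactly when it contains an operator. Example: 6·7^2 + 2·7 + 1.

i=0: 14 = 2^(2 + 1) + 2^2 + 2 (b=2); 2→3: 3^(3 + 1) + 3^3 + 3 = 111; 111−1 = 110
i=1: 110 = 3^(3 + 1) + 3^3 + 2 (b=3); 3→4: 4^(4 + 1) + 4^4 + 2 = 1282; 1282−1 = 1281
i=2: 1281 = 4^(4 + 1) + 4^4 + 1 (b=4); 4→5: 5^(5 + 1) + 5^5 + 1 = 18751; 18751−1 = 18750
i=3: 18750 = 5^(5 + 1) + 5^5 (b=5); 5→6: 6^(6 + 1) + 6^6 = 326592; 326592−1 = 326591
i=4: 326591 = 6^(6 + 1) + 5·6^5 + 5·6^4 + 5·6^3 + 5·6^2 + 5·6 + 5 (b=6); 6→7: 7^(7 + 1) + 5·7^5 + 5·7^4 + 5·7^3 + 5·7^2 + 5·7 + 5 = 5862841; 5862841−1 = 5862840
i=5: 5862840 = 7^(7 + 1) + 5·7^5 + 5·7^4 + 5·7^3 + 5·7^2 + 5·7 + 4 (b=7); 7→8: 8^(8 + 1) + 5·8^5 + 5·8^4 + 5·8^3 + 5·8^2 + 5·8 + 4 = 134404972; 134404972−1 = 134404971

7^(7 + 1) + 5·7^5 + 5·7^4 + 5·7^3 + 5·7^2 + 5·7 + 4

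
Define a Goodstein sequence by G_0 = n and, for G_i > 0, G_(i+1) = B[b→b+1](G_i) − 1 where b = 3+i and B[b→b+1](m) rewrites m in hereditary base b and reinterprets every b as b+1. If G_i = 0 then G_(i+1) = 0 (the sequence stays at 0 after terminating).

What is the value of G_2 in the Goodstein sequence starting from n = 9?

base 3: 9 = 3^2; at 4: 4^2 = 16; next = 15
base 4: 15 = 3·4 + 3; at 5: 3·5 + 3 = 18; next = 17
base 5: 17 = 3·5 + 2; at 6: 3·6 + 2 = 20; next = 19

17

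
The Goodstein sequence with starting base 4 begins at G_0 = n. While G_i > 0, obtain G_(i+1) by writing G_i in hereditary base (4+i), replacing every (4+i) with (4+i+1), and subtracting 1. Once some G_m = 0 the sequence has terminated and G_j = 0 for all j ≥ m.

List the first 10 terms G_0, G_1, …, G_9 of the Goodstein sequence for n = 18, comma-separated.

G_0 = 18. HB_4(18) = 4^2 + 2. Bump = 27. G_1 = 26.
G_1 = 26. HB_5(26) = 5^2 + 1. Bump = 37. G_2 = 36.
G_2 = 36. HB_6(36) = 6^2. Bump = 49. G_3 = 48.
G_3 = 48. HB_7(48) = 6·7 + 6. Bump = 54. G_4 = 53.
G_4 = 53. HB_8(53) = 6·8 + 5. Bump = 59. G_5 = 58.
G_5 = 58. HB_9(58) = 6·9 + 4. Bump = 64. G_6 = 63.
G_6 = 63. HB_10(63) = 6·10 + 3. Bump = 69. G_7 = 68.
G_7 = 68. HB_11(68) = 6·11 + 2. Bump = 74. G_8 = 73.
G_8 = 73. HB_12(73) = 6·12 + 1. Bump = 79. G_9 = 78.

18, 26, 36, 48, 53, 58, 63, 68, 73, 78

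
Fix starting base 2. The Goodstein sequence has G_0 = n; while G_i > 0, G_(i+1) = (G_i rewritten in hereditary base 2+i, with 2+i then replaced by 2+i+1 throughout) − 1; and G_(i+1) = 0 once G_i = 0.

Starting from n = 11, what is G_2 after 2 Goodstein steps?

G_0=11  [base 2] 2^(2 + 1) + 2 + 1  →[2↦3]→  3^(3 + 1) + 3 + 1 = 85  −1 ⇒ G_1=84
G_1=84  [base 3] 3^(3 + 1) + 3  →[3↦4]→  4^(4 + 1) + 4 = 1028  −1 ⇒ G_2=1027

1027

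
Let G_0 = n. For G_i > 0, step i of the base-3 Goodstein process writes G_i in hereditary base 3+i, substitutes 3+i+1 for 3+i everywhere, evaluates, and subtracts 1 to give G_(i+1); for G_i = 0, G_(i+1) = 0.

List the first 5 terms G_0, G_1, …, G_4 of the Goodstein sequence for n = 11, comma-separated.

11, 17, 25, 35, 39

G_0 = 11. HB_3(11) = 3^2 + 2. Bump = 18. G_1 = 17.
G_1 = 17. HB_4(17) = 4^2 + 1. Bump = 26. G_2 = 25.
G_2 = 25. HB_5(25) = 5^2. Bump = 36. G_3 = 35.
G_3 = 35. HB_6(35) = 5·6 + 5. Bump = 40. G_4 = 39.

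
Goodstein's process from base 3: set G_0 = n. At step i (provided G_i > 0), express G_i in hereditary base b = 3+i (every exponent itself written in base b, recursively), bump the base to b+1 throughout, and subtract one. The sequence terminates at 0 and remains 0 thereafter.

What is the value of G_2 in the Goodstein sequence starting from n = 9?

17

base 3: 9 = 3^2; at 4: 4^2 = 16; next = 15
base 4: 15 = 3·4 + 3; at 5: 3·5 + 3 = 18; next = 17
base 5: 17 = 3·5 + 2; at 6: 3·6 + 2 = 20; next = 19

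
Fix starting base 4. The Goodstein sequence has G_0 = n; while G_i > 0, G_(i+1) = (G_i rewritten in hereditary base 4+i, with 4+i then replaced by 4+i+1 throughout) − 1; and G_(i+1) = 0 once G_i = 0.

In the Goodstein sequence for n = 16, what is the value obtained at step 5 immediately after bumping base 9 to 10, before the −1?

40

base 4: 16 = 4^2; at 5: 5^2 = 25; next = 24
base 5: 24 = 4·5 + 4; at 6: 4·6 + 4 = 28; next = 27
base 6: 27 = 4·6 + 3; at 7: 4·7 + 3 = 31; next = 30
base 7: 30 = 4·7 + 2; at 8: 4·8 + 2 = 34; next = 33
base 8: 33 = 4·8 + 1; at 9: 4·9 + 1 = 37; next = 36
base 9: 36 = 4·9; at 10: 4·10 = 40; next = 39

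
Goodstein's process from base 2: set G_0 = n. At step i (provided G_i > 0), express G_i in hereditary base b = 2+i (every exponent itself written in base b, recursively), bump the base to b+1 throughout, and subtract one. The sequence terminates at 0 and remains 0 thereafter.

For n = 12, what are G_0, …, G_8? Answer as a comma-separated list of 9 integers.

12, 107, 1065, 15685, 280019, 5764910, 134217867, 3486784574, 100000000211

G_0=12  [base 2] 2^(2 + 1) + 2^2  →[2↦3]→  3^(3 + 1) + 3^3 = 108  −1 ⇒ G_1=107
G_1=107  [base 3] 3^(3 + 1) + 2·3^2 + 2·3 + 2  →[3↦4]→  4^(4 + 1) + 2·4^2 + 2·4 + 2 = 1066  −1 ⇒ G_2=1065
G_2=1065  [base 4] 4^(4 + 1) + 2·4^2 + 2·4 + 1  →[4↦5]→  5^(5 + 1) + 2·5^2 + 2·5 + 1 = 15686  −1 ⇒ G_3=15685
G_3=15685  [base 5] 5^(5 + 1) + 2·5^2 + 2·5  →[5↦6]→  6^(6 + 1) + 2·6^2 + 2·6 = 280020  −1 ⇒ G_4=280019
G_4=280019  [base 6] 6^(6 + 1) + 2·6^2 + 6 + 5  →[6↦7]→  7^(7 + 1) + 2·7^2 + 7 + 5 = 5764911  −1 ⇒ G_5=5764910
G_5=5764910  [base 7] 7^(7 + 1) + 2·7^2 + 7 + 4  →[7↦8]→  8^(8 + 1) + 2·8^2 + 8 + 4 = 134217868  −1 ⇒ G_6=134217867
G_6=134217867  [base 8] 8^(8 + 1) + 2·8^2 + 8 + 3  →[8↦9]→  9^(9 + 1) + 2·9^2 + 9 + 3 = 3486784575  −1 ⇒ G_7=3486784574
G_7=3486784574  [base 9] 9^(9 + 1) + 2·9^2 + 9 + 2  →[9↦10]→  10^(10 + 1) + 2·10^2 + 10 + 2 = 100000000212  −1 ⇒ G_8=100000000211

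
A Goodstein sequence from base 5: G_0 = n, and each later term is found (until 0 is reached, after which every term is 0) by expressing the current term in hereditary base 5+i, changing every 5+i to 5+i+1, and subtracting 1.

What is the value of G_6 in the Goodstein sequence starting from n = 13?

G_0 = 13. HB_5(13) = 2·5 + 3. Bump = 15. G_1 = 14.
G_1 = 14. HB_6(14) = 2·6 + 2. Bump = 16. G_2 = 15.
G_2 = 15. HB_7(15) = 2·7 + 1. Bump = 17. G_3 = 16.
G_3 = 16. HB_8(16) = 2·8. Bump = 18. G_4 = 17.
G_4 = 17. HB_9(17) = 9 + 8. Bump = 18. G_5 = 17.
G_5 = 17. HB_10(17) = 10 + 7. Bump = 18. G_6 = 17.

17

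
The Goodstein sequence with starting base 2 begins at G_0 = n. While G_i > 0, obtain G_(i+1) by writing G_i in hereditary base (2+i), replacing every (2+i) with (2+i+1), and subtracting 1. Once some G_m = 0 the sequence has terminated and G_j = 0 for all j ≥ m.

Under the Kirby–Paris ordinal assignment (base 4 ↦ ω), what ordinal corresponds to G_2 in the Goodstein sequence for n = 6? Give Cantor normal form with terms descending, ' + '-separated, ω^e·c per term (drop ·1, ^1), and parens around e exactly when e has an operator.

ω^ω + 1

G_0=6  [base 2] 2^2 + 2  →[2↦3]→  3^3 + 3 = 30  −1 ⇒ G_1=29
G_1=29  [base 3] 3^3 + 2  →[3↦4]→  4^4 + 2 = 258  −1 ⇒ G_2=257
G_2=257  [base 4] 4^4 + 1  →[4↦5]→  5^5 + 1 = 3126  −1 ⇒ G_3=3125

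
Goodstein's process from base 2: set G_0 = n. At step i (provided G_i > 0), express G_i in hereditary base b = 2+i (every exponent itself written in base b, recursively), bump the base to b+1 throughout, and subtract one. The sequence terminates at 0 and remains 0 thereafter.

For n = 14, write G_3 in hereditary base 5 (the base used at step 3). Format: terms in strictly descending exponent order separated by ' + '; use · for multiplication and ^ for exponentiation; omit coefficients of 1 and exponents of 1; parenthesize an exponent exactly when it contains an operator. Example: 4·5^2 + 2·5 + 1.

5^(5 + 1) + 5^5

i=0: 14 = 2^(2 + 1) + 2^2 + 2 (b=2); 2→3: 3^(3 + 1) + 3^3 + 3 = 111; 111−1 = 110
i=1: 110 = 3^(3 + 1) + 3^3 + 2 (b=3); 3→4: 4^(4 + 1) + 4^4 + 2 = 1282; 1282−1 = 1281
i=2: 1281 = 4^(4 + 1) + 4^4 + 1 (b=4); 4→5: 5^(5 + 1) + 5^5 + 1 = 18751; 18751−1 = 18750
i=3: 18750 = 5^(5 + 1) + 5^5 (b=5); 5→6: 6^(6 + 1) + 6^6 = 326592; 326592−1 = 326591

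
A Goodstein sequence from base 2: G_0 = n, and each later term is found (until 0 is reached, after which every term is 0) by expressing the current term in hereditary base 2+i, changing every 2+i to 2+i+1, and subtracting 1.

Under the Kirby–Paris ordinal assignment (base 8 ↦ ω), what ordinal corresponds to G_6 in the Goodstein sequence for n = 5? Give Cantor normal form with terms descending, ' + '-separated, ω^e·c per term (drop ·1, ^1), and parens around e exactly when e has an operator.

ω^3·3 + ω^2·3 + ω·2 + 7

base 2: 5 = 2^2 + 1; at 3: 3^3 + 1 = 28; next = 27
base 3: 27 = 3^3; at 4: 4^4 = 256; next = 255
base 4: 255 = 3·4^3 + 3·4^2 + 3·4 + 3; at 5: 3·5^3 + 3·5^2 + 3·5 + 3 = 468; next = 467
base 5: 467 = 3·5^3 + 3·5^2 + 3·5 + 2; at 6: 3·6^3 + 3·6^2 + 3·6 + 2 = 776; next = 775
base 6: 775 = 3·6^3 + 3·6^2 + 3·6 + 1; at 7: 3·7^3 + 3·7^2 + 3·7 + 1 = 1198; next = 1197
base 7: 1197 = 3·7^3 + 3·7^2 + 3·7; at 8: 3·8^3 + 3·8^2 + 3·8 = 1752; next = 1751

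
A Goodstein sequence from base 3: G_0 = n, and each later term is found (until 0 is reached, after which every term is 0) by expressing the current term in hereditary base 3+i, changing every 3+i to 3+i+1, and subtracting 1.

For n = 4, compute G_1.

4

base 3: 4 = 3 + 1; at 4: 4 + 1 = 5; next = 4
base 4: 4 = 4; at 5: 5 = 5; next = 4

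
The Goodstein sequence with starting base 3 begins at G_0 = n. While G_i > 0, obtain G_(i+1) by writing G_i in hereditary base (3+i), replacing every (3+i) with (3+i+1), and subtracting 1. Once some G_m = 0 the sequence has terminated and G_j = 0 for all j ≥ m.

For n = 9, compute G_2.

i=0: 9 = 3^2 (b=3); 3→4: 4^2 = 16; 16−1 = 15
i=1: 15 = 3·4 + 3 (b=4); 4→5: 3·5 + 3 = 18; 18−1 = 17

17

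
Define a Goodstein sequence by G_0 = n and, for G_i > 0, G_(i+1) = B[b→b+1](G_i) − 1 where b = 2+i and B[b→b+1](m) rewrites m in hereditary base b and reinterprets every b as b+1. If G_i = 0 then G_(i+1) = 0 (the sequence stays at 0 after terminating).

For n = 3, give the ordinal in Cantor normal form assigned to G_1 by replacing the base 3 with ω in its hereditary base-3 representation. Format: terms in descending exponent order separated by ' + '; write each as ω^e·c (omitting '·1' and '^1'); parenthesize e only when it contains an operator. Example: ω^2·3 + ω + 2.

i=0: 3 = 2 + 1 (b=2); 2→3: 3 + 1 = 4; 4−1 = 3
i=1: 3 = 3 (b=3); 3→4: 4 = 4; 4−1 = 3

ω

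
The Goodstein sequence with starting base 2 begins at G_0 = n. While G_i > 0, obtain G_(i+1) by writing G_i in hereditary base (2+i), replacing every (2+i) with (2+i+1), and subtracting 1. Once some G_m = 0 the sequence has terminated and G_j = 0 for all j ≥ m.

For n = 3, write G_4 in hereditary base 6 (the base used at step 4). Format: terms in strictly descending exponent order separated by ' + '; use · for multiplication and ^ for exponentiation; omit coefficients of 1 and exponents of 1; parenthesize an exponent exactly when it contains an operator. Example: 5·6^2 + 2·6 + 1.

1

G_0 = 3. HB_2(3) = 2 + 1. Bump = 4. G_1 = 3.
G_1 = 3. HB_3(3) = 3. Bump = 4. G_2 = 3.
G_2 = 3. HB_4(3) = 3. Bump = 3. G_3 = 2.
G_3 = 2. HB_5(2) = 2. Bump = 2. G_4 = 1.
G_4 = 1. HB_6(1) = 1. Bump = 1. G_5 = 0.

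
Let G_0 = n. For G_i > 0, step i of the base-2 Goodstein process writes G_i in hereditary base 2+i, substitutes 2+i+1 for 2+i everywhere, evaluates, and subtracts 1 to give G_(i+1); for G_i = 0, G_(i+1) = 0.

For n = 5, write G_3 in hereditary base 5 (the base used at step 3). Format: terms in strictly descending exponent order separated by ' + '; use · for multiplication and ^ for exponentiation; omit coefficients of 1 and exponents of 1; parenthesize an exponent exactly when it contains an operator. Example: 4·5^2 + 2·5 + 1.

3·5^3 + 3·5^2 + 3·5 + 2

5 —HB2→ 2^2 + 1 —bump→ 3^3 + 1 = 28 —(−1)→ 27
27 —HB3→ 3^3 —bump→ 4^4 = 256 —(−1)→ 255
255 —HB4→ 3·4^3 + 3·4^2 + 3·4 + 3 —bump→ 3·5^3 + 3·5^2 + 3·5 + 3 = 468 —(−1)→ 467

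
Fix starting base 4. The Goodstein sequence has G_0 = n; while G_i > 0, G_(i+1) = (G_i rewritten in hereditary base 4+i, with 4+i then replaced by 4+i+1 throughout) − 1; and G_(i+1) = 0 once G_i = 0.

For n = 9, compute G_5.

11

[0] 9 ≡ 2·4 + 1 (base 4). Lift 5: 11. −1: 10.
[1] 10 ≡ 2·5 (base 5). Lift 6: 12. −1: 11.
[2] 11 ≡ 6 + 5 (base 6). Lift 7: 12. −1: 11.
[3] 11 ≡ 7 + 4 (base 7). Lift 8: 12. −1: 11.
[4] 11 ≡ 8 + 3 (base 8). Lift 9: 12. −1: 11.
[5] 11 ≡ 9 + 2 (base 9). Lift 10: 12. −1: 11.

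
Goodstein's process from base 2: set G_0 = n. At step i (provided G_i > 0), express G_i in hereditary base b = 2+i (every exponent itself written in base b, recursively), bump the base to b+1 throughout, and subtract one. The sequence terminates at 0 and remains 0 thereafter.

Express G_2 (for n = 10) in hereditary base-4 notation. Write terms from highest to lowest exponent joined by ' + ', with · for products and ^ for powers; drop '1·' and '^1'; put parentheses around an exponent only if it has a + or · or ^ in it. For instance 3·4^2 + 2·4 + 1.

4^(4 + 1) + 1

10 —HB2→ 2^(2 + 1) + 2 —bump→ 3^(3 + 1) + 3 = 84 —(−1)→ 83
83 —HB3→ 3^(3 + 1) + 2 —bump→ 4^(4 + 1) + 2 = 1026 —(−1)→ 1025
1025 —HB4→ 4^(4 + 1) + 1 —bump→ 5^(5 + 1) + 1 = 15626 —(−1)→ 15625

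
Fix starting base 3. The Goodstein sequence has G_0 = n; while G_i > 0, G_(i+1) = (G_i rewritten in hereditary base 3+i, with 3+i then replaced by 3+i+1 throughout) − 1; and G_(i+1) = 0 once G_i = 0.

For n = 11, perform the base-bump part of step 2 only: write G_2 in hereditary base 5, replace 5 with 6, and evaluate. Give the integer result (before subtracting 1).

36

base 3: 11 = 3^2 + 2; at 4: 4^2 + 2 = 18; next = 17
base 4: 17 = 4^2 + 1; at 5: 5^2 + 1 = 26; next = 25
base 5: 25 = 5^2; at 6: 6^2 = 36; next = 35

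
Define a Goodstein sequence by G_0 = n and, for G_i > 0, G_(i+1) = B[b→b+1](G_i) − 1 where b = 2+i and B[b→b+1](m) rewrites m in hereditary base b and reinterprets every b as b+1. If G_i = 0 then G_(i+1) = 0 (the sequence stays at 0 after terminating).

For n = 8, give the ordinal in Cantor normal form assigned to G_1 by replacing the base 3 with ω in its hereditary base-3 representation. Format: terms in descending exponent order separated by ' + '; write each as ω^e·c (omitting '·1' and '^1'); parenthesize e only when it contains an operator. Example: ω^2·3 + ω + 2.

ω^ω·2 + ω^2·2 + ω·2 + 2

base 2: 8 = 2^(2 + 1); at 3: 3^(3 + 1) = 81; next = 80
base 3: 80 = 2·3^3 + 2·3^2 + 2·3 + 2; at 4: 2·4^4 + 2·4^2 + 2·4 + 2 = 554; next = 553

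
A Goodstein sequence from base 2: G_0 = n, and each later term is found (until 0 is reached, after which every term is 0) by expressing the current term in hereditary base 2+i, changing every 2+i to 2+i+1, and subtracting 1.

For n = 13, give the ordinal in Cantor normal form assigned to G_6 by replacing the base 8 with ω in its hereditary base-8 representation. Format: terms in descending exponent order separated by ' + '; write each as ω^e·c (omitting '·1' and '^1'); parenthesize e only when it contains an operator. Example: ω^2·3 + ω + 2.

[0] 13 ≡ 2^(2 + 1) + 2^2 + 1 (base 2). Lift 3: 109. −1: 108.
[1] 108 ≡ 3^(3 + 1) + 3^3 (base 3). Lift 4: 1280. −1: 1279.
[2] 1279 ≡ 4^(4 + 1) + 3·4^3 + 3·4^2 + 3·4 + 3 (base 4). Lift 5: 16093. −1: 16092.
[3] 16092 ≡ 5^(5 + 1) + 3·5^3 + 3·5^2 + 3·5 + 2 (base 5). Lift 6: 280712. −1: 280711.
[4] 280711 ≡ 6^(6 + 1) + 3·6^3 + 3·6^2 + 3·6 + 1 (base 6). Lift 7: 5765999. −1: 5765998.
[5] 5765998 ≡ 7^(7 + 1) + 3·7^3 + 3·7^2 + 3·7 (base 7). Lift 8: 134219480. −1: 134219479.
[6] 134219479 ≡ 8^(8 + 1) + 3·8^3 + 3·8^2 + 2·8 + 7 (base 8). Lift 9: 3486786856. −1: 3486786855.

ω^(ω + 1) + ω^3·3 + ω^2·3 + ω·2 + 7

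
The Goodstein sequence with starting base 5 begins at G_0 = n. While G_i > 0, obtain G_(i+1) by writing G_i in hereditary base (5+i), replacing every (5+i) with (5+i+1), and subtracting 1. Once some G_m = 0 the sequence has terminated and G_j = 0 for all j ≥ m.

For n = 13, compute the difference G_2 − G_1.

step 0: 13 = 2·5 + 3; sub 6 for 5: 2·6 + 3; = 15; G_1 = 15−1 = 14
step 1: 14 = 2·6 + 2; sub 7 for 6: 2·7 + 2; = 16; G_2 = 16−1 = 15

1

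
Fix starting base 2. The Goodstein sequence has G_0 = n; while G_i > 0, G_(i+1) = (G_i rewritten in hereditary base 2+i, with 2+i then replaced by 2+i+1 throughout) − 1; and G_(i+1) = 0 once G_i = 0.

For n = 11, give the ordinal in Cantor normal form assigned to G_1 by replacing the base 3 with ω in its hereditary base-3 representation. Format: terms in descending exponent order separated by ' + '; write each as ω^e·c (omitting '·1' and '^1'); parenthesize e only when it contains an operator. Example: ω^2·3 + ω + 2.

[0] 11 ≡ 2^(2 + 1) + 2 + 1 (base 2). Lift 3: 85. −1: 84.
[1] 84 ≡ 3^(3 + 1) + 3 (base 3). Lift 4: 1028. −1: 1027.

ω^(ω + 1) + ω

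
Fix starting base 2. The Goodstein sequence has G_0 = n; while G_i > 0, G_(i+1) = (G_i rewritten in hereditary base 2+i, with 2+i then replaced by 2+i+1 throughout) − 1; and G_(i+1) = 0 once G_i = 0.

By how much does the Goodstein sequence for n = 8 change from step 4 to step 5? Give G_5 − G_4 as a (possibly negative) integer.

1553800

8 —HB2→ 2^(2 + 1) —bump→ 3^(3 + 1) = 81 —(−1)→ 80
80 —HB3→ 2·3^3 + 2·3^2 + 2·3 + 2 —bump→ 2·4^4 + 2·4^2 + 2·4 + 2 = 554 —(−1)→ 553
553 —HB4→ 2·4^4 + 2·4^2 + 2·4 + 1 —bump→ 2·5^5 + 2·5^2 + 2·5 + 1 = 6311 —(−1)→ 6310
6310 —HB5→ 2·5^5 + 2·5^2 + 2·5 —bump→ 2·6^6 + 2·6^2 + 2·6 = 93396 —(−1)→ 93395
93395 —HB6→ 2·6^6 + 2·6^2 + 6 + 5 —bump→ 2·7^7 + 2·7^2 + 7 + 5 = 1647196 —(−1)→ 1647195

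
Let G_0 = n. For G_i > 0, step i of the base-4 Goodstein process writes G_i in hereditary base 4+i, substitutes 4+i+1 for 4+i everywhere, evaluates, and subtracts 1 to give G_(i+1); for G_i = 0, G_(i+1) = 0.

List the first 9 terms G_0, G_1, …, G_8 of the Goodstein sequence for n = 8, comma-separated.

i=0: 8 = 2·4 (b=4); 4→5: 2·5 = 10; 10−1 = 9
i=1: 9 = 5 + 4 (b=5); 5→6: 6 + 4 = 10; 10−1 = 9
i=2: 9 = 6 + 3 (b=6); 6→7: 7 + 3 = 10; 10−1 = 9
i=3: 9 = 7 + 2 (b=7); 7→8: 8 + 2 = 10; 10−1 = 9
i=4: 9 = 8 + 1 (b=8); 8→9: 9 + 1 = 10; 10−1 = 9
i=5: 9 = 9 (b=9); 9→10: 10 = 10; 10−1 = 9
i=6: 9 = 9 (b=10); 10→11: 9 = 9; 9−1 = 8
i=7: 8 = 8 (b=11); 11→12: 8 = 8; 8−1 = 7

8, 9, 9, 9, 9, 9, 9, 8, 7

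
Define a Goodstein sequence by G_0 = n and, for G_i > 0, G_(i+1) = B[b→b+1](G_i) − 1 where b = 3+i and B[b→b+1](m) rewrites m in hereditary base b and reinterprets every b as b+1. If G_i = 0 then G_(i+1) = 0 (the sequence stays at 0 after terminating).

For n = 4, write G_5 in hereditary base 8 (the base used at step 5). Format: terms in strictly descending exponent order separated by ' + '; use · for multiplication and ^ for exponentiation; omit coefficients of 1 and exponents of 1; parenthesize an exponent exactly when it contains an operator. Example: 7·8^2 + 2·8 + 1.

1

4 —HB3→ 3 + 1 —bump→ 4 + 1 = 5 —(−1)→ 4
4 —HB4→ 4 —bump→ 5 = 5 —(−1)→ 4
4 —HB5→ 4 —bump→ 4 = 4 —(−1)→ 3
3 —HB6→ 3 —bump→ 3 = 3 —(−1)→ 2
2 —HB7→ 2 —bump→ 2 = 2 —(−1)→ 1
1 —HB8→ 1 —bump→ 1 = 1 —(−1)→ 0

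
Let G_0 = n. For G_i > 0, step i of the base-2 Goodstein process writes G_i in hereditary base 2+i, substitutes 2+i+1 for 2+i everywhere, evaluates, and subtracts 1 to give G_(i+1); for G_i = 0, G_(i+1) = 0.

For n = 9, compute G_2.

i=0: 9 = 2^(2 + 1) + 1 (b=2); 2→3: 3^(3 + 1) + 1 = 82; 82−1 = 81
i=1: 81 = 3^(3 + 1) (b=3); 3→4: 4^(4 + 1) = 1024; 1024−1 = 1023
i=2: 1023 = 3·4^4 + 3·4^3 + 3·4^2 + 3·4 + 3 (b=4); 4→5: 3·5^5 + 3·5^3 + 3·5^2 + 3·5 + 3 = 9843; 9843−1 = 9842

1023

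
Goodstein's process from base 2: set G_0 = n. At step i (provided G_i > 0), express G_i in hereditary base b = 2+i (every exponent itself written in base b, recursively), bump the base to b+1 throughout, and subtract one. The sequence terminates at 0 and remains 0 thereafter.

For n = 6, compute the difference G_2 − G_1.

228

step 0: 6 = 2^2 + 2; sub 3 for 2: 3^3 + 3; = 30; G_1 = 30−1 = 29
step 1: 29 = 3^3 + 2; sub 4 for 3: 4^4 + 2; = 258; G_2 = 258−1 = 257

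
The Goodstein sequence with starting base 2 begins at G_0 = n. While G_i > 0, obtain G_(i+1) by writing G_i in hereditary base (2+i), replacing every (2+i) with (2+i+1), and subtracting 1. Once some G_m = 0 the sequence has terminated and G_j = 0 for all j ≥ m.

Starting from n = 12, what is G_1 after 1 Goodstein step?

107

[0] 12 ≡ 2^(2 + 1) + 2^2 (base 2). Lift 3: 108. −1: 107.
[1] 107 ≡ 3^(3 + 1) + 2·3^2 + 2·3 + 2 (base 3). Lift 4: 1066. −1: 1065.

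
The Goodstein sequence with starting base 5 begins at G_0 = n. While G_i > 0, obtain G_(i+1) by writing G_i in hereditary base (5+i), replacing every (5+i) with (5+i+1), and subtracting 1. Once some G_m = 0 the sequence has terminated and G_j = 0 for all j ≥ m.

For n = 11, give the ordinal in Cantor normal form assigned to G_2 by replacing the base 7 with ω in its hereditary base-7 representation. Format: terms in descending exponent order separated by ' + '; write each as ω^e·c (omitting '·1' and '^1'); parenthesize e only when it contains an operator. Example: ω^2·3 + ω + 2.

ω + 6

G_0 = 11. HB_5(11) = 2·5 + 1. Bump = 13. G_1 = 12.
G_1 = 12. HB_6(12) = 2·6. Bump = 14. G_2 = 13.
G_2 = 13. HB_7(13) = 7 + 6. Bump = 14. G_3 = 13.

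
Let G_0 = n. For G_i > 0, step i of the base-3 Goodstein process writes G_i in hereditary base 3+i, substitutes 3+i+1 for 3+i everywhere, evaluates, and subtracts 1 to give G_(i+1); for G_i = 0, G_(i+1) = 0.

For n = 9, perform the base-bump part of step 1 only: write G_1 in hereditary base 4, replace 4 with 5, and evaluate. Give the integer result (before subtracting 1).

18

G_0=9  [base 3] 3^2  →[3↦4]→  4^2 = 16  −1 ⇒ G_1=15
G_1=15  [base 4] 3·4 + 3  →[4↦5]→  3·5 + 3 = 18  −1 ⇒ G_2=17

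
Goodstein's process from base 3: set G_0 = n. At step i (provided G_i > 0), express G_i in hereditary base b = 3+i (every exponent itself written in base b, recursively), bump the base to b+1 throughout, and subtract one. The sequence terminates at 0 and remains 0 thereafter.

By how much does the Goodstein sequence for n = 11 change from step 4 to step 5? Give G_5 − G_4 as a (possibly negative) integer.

4

base 3: 11 = 3^2 + 2; at 4: 4^2 + 2 = 18; next = 17
base 4: 17 = 4^2 + 1; at 5: 5^2 + 1 = 26; next = 25
base 5: 25 = 5^2; at 6: 6^2 = 36; next = 35
base 6: 35 = 5·6 + 5; at 7: 5·7 + 5 = 40; next = 39
base 7: 39 = 5·7 + 4; at 8: 5·8 + 4 = 44; next = 43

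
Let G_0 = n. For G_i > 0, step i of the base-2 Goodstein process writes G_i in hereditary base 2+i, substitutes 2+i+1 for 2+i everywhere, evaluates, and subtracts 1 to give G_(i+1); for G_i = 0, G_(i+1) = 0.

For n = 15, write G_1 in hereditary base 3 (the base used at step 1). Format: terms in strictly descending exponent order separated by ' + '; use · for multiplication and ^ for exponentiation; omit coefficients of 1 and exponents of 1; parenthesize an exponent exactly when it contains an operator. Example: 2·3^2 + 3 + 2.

3^(3 + 1) + 3^3 + 3

G_0=15  [base 2] 2^(2 + 1) + 2^2 + 2 + 1  →[2↦3]→  3^(3 + 1) + 3^3 + 3 + 1 = 112  −1 ⇒ G_1=111
G_1=111  [base 3] 3^(3 + 1) + 3^3 + 3  →[3↦4]→  4^(4 + 1) + 4^4 + 4 = 1284  −1 ⇒ G_2=1283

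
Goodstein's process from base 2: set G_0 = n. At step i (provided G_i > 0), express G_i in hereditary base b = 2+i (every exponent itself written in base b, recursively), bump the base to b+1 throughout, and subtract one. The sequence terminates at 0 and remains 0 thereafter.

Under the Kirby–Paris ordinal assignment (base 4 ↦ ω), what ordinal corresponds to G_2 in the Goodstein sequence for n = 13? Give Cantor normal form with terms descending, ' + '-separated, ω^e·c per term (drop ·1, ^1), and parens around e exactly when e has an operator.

ω^(ω + 1) + ω^3·3 + ω^2·3 + ω·3 + 3

G_0 = 13. HB_2(13) = 2^(2 + 1) + 2^2 + 1. Bump = 109. G_1 = 108.
G_1 = 108. HB_3(108) = 3^(3 + 1) + 3^3. Bump = 1280. G_2 = 1279.
G_2 = 1279. HB_4(1279) = 4^(4 + 1) + 3·4^3 + 3·4^2 + 3·4 + 3. Bump = 16093. G_3 = 16092.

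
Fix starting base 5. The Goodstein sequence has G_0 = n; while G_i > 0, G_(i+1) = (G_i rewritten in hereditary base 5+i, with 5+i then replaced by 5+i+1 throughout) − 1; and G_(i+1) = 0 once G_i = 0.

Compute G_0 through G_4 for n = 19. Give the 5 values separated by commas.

i=0: 19 = 3·5 + 4 (b=5); 5→6: 3·6 + 4 = 22; 22−1 = 21
i=1: 21 = 3·6 + 3 (b=6); 6→7: 3·7 + 3 = 24; 24−1 = 23
i=2: 23 = 3·7 + 2 (b=7); 7→8: 3·8 + 2 = 26; 26−1 = 25
i=3: 25 = 3·8 + 1 (b=8); 8→9: 3·9 + 1 = 28; 28−1 = 27

19, 21, 23, 25, 27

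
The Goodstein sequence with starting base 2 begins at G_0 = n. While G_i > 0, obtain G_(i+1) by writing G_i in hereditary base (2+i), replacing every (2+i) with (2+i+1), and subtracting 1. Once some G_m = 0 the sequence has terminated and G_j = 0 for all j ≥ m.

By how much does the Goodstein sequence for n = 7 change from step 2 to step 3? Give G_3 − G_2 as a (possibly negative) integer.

G_0=7  [base 2] 2^2 + 2 + 1  →[2↦3]→  3^3 + 3 + 1 = 31  −1 ⇒ G_1=30
G_1=30  [base 3] 3^3 + 3  →[3↦4]→  4^4 + 4 = 260  −1 ⇒ G_2=259
G_2=259  [base 4] 4^4 + 3  →[4↦5]→  5^5 + 3 = 3128  −1 ⇒ G_3=3127

2868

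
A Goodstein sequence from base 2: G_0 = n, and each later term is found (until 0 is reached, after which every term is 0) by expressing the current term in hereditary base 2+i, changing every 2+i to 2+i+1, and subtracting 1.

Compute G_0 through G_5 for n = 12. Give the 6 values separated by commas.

12, 107, 1065, 15685, 280019, 5764910

G_0=12  [base 2] 2^(2 + 1) + 2^2  →[2↦3]→  3^(3 + 1) + 3^3 = 108  −1 ⇒ G_1=107
G_1=107  [base 3] 3^(3 + 1) + 2·3^2 + 2·3 + 2  →[3↦4]→  4^(4 + 1) + 2·4^2 + 2·4 + 2 = 1066  −1 ⇒ G_2=1065
G_2=1065  [base 4] 4^(4 + 1) + 2·4^2 + 2·4 + 1  →[4↦5]→  5^(5 + 1) + 2·5^2 + 2·5 + 1 = 15686  −1 ⇒ G_3=15685
G_3=15685  [base 5] 5^(5 + 1) + 2·5^2 + 2·5  →[5↦6]→  6^(6 + 1) + 2·6^2 + 2·6 = 280020  −1 ⇒ G_4=280019
G_4=280019  [base 6] 6^(6 + 1) + 2·6^2 + 6 + 5  →[6↦7]→  7^(7 + 1) + 2·7^2 + 7 + 5 = 5764911  −1 ⇒ G_5=5764910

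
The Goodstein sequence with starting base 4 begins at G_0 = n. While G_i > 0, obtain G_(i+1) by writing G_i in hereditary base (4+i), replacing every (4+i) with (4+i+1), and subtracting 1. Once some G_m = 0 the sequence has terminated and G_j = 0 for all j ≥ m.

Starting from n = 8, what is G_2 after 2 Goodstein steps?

9

i=0: 8 = 2·4 (b=4); 4→5: 2·5 = 10; 10−1 = 9
i=1: 9 = 5 + 4 (b=5); 5→6: 6 + 4 = 10; 10−1 = 9
i=2: 9 = 6 + 3 (b=6); 6→7: 7 + 3 = 10; 10−1 = 9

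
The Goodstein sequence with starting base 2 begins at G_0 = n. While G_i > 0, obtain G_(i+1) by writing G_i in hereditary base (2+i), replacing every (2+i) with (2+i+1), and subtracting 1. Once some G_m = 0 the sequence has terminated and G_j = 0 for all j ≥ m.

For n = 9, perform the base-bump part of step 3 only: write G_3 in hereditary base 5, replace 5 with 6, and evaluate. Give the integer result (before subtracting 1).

140744

9 —HB2→ 2^(2 + 1) + 1 —bump→ 3^(3 + 1) + 1 = 82 —(−1)→ 81
81 —HB3→ 3^(3 + 1) —bump→ 4^(4 + 1) = 1024 —(−1)→ 1023
1023 —HB4→ 3·4^4 + 3·4^3 + 3·4^2 + 3·4 + 3 —bump→ 3·5^5 + 3·5^3 + 3·5^2 + 3·5 + 3 = 9843 —(−1)→ 9842
9842 —HB5→ 3·5^5 + 3·5^3 + 3·5^2 + 3·5 + 2 —bump→ 3·6^6 + 3·6^3 + 3·6^2 + 3·6 + 2 = 140744 —(−1)→ 140743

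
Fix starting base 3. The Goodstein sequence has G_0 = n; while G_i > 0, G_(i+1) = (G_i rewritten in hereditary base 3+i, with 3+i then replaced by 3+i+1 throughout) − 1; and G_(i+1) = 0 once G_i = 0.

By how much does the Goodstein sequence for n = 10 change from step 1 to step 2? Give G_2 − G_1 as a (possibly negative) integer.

base 3: 10 = 3^2 + 1; at 4: 4^2 + 1 = 17; next = 16
base 4: 16 = 4^2; at 5: 5^2 = 25; next = 24

8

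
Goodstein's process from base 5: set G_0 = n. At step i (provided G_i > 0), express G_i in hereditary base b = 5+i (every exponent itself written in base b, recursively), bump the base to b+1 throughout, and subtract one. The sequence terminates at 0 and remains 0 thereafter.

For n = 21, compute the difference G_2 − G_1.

3

G_0 = 21. HB_5(21) = 4·5 + 1. Bump = 25. G_1 = 24.
G_1 = 24. HB_6(24) = 4·6. Bump = 28. G_2 = 27.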